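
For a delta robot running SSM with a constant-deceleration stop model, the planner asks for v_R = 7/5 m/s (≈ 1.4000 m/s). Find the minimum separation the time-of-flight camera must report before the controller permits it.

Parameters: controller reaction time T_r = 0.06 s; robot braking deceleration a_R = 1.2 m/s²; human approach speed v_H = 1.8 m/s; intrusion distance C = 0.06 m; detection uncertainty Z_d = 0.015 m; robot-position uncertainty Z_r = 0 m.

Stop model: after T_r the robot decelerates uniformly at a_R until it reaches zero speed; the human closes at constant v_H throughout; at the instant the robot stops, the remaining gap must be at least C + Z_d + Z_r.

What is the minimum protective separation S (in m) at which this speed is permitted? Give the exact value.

S_min = 9551/3000 m = 3.1837 m

T_s = v_R/a_R = (7/5)/(6/5) = 1.1667 s
reaction-phase robot travel = 1.4000·0.0600 = 0.0840 m
robot under decel: 1.4000²/(2·1.2000) = 0.8167 m
person approaches 1.8000·(0.0600+1.1667) = 2.2080 m
margins: 0.0600+0.0150+0.0000 = 0.0750 m
S_min ≈ 0.0840+0.8167+2.2080+0.0750  ⇒  S_min = 9551/3000 m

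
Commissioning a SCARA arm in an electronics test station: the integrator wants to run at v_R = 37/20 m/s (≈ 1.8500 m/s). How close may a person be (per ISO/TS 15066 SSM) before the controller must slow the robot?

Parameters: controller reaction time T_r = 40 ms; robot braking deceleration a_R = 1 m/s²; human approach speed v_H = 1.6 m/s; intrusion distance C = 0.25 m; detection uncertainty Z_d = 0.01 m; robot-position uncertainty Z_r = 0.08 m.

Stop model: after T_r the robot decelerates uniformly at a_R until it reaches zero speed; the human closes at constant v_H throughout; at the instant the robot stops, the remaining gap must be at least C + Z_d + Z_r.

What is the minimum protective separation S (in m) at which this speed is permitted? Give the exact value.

S_min = 20597/4000 m = 5.1493 m

stop time T_s = (37/20)/1 = 1.8500 s
reaction-phase robot travel = 1.8500·0.0400 = 0.0740 m
robot covers 1.8500·1.8500 − ½·1.0000·1.8500² = 1.7112 m while stopping
human over T_r+T_s: 1.6000·(0.0400+1.8500) = 3.0240 m
C+Z_d+Z_r = 0.2500+0.0100+0.0800 = 0.3400 m
S_min ≈ 0.0740+1.7112+3.0240+0.3400  ⇒  S_min = 20597/4000 m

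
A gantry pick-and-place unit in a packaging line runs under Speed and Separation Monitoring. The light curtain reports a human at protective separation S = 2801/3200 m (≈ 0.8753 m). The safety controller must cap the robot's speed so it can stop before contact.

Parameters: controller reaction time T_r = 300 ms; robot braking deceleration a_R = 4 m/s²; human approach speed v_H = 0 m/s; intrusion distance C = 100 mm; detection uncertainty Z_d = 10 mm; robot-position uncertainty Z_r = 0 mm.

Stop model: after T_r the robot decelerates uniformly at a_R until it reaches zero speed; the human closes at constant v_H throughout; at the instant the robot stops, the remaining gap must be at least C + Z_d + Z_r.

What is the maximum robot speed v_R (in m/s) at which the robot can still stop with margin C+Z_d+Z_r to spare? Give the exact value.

v_R_max = 31/20 m/s = 1.5500 m/s

at the boundary: (1/8)·v² + (3/10)·v + (-2449/3200) = 0
  disc = (3/10)² − 4·(1/8)·(-2449/3200) = 121/256 ; √disc = 11/16
  v_R = (−(3/10) + 11/16) / (2·(1/8)) = 31/20 m/s
check:
stop time T_s = (31/20)/4 = 0.3875 s
robot in T_r: 1.5500·0.3000 = 0.4650 m
braking distance = 1.5500²/(2·4.0000) = 0.3003 m
person approaches 0.0000·(0.3000+0.3875) = 0.0000 m
margins: 0.1000+0.0100+0.0000 = 0.1100 m
sum ≈ 0.4650+0.3003+0.0000+0.1100 ≈ 0.8753 m = S ✓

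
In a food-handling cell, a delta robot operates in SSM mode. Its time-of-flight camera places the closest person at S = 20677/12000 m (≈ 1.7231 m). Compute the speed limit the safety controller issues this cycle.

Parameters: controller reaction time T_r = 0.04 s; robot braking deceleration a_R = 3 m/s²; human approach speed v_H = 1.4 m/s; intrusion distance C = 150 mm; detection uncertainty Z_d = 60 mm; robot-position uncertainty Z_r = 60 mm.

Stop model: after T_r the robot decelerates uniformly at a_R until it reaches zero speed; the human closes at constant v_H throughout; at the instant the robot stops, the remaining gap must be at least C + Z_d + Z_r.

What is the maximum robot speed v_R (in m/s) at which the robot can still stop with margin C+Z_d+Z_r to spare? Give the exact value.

v_R_max = 7/4 m/s = 1.7500 m/s

quadratic (1/6)·v² + (38/75)·v + (-3353/2400) = 0
  disc = (38/75)² − 4·(1/6)·(-3353/2400) = 11881/10000 ; √disc = 109/100
  v_R = (−(38/75) + 109/100) / (2·(1/6)) = 7/4 m/s
check:
T_s = v_R/a_R = (7/4)/3 = 0.5833 s
reaction-phase robot travel = 1.7500·0.0400 = 0.0700 m
robot under decel: 1.7500²/(2·3.0000) = 0.5104 m
human closes 1.4000·0.6233 = 0.8727 m
C+Z_d+Z_r = 0.1500+0.0600+0.0600 = 0.2700 m
sum ≈ 0.0700+0.5104+0.8727+0.2700 ≈ 1.7231 m = S ✓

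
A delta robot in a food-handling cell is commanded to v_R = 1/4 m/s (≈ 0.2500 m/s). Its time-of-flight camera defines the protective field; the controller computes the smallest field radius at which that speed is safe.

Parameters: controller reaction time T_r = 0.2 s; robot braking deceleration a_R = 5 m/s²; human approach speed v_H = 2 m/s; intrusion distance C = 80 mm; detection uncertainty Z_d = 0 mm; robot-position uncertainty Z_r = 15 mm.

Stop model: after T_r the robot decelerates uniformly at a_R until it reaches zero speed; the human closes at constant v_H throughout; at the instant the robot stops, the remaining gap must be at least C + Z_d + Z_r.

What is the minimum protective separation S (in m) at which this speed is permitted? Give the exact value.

T_s = v_R/a_R = (1/4)/5 = 0.0500 s
reaction-phase robot travel = 0.2500·0.2000 = 0.0500 m
robot covers 0.2500·0.0500 − ½·5.0000·0.0500² = 0.0063 m while stopping
human over T_r+T_s: 2.0000·(0.2000+0.0500) = 0.5000 m
margins: 0.0800+0.0000+0.0150 = 0.0950 m
S_min ≈ 0.0500+0.0063+0.5000+0.0950  ⇒  S_min = 521/800 m

S_min = 521/800 m = 0.6512 m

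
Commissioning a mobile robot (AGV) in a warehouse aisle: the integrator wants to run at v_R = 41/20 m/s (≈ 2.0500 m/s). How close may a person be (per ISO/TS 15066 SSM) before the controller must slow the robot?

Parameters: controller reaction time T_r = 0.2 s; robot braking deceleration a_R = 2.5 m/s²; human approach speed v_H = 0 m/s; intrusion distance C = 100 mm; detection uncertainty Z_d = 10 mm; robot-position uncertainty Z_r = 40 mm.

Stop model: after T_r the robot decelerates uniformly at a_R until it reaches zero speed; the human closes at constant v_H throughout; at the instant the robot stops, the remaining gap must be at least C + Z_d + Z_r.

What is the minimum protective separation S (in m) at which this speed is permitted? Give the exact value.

stop time T_s = (41/20)/(5/2) = 0.8200 s
robot in T_r: 2.0500·0.2000 = 0.4100 m
robot under decel: 2.0500²/(2·2.5000) = 0.8405 m
human closes 0.0000·1.0200 = 0.0000 m
residual clearance needed = 0.1000+0.0100+0.0400 = 0.1500 m
S_min ≈ 0.4100+0.8405+0.0000+0.1500  ⇒  S_min = 2801/2000 m

S_min = 2801/2000 m = 1.4005 m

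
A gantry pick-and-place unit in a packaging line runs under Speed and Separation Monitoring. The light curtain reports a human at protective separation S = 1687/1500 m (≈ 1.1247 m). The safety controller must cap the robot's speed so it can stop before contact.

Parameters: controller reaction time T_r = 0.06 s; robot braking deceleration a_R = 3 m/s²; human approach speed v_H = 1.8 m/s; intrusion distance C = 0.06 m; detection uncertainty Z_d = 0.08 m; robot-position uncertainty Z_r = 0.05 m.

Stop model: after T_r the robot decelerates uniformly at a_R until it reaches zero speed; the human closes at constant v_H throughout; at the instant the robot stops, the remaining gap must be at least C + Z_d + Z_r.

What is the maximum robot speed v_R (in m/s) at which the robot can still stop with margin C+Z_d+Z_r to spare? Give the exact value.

quadratic (1/6)·v² + (33/50)·v + (-62/75) = 0
  disc = (33/50)² − 4·(1/6)·(-62/75) = 22201/22500 ; √disc = 149/150
  v_R = (−(33/50) + 149/150) / (2·(1/6)) = 1 m/s
check:
stop time T_s = 1/3 = 0.3333 s
robot covers v_R·T_r = 1.0000·0.0600 = 0.0600 m before braking
braking distance = 1.0000²/(2·3.0000) = 0.1667 m
person approaches 1.8000·(0.0600+0.3333) = 0.7080 m
C+Z_d+Z_r = 0.0600+0.0800+0.0500 = 0.1900 m
sum ≈ 0.0600+0.1667+0.7080+0.1900 ≈ 1.1247 m = S ✓

v_R_max = 1 m/s = 1.0000 m/s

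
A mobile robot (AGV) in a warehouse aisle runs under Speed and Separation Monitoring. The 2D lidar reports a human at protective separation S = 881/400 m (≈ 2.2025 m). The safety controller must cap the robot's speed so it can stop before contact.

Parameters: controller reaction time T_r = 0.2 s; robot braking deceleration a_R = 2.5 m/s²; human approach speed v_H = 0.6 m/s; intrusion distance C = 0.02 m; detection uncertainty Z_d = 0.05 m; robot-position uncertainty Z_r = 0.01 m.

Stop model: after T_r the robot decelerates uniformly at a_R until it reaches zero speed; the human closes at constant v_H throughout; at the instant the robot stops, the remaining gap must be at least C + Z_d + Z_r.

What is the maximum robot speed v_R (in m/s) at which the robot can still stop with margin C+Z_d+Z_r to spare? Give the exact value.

quadratic (1/5)·v² + (11/25)·v + (-801/400) = 0
  disc = (11/25)² − 4·(1/5)·(-801/400) = 4489/2500 ; √disc = 67/50
  v_R = (−(11/25) + 67/50) / (2·(1/5)) = 9/4 m/s
check:
braking lasts T_s = (9/4)/(5/2) = 0.9000 s
robot in T_r: 2.2500·0.2000 = 0.4500 m
robot under decel: 2.2500²/(2·2.5000) = 1.0125 m
human closes 0.6000·1.1000 = 0.6600 m
residual clearance needed = 0.0200+0.0500+0.0100 = 0.0800 m
sum ≈ 0.4500+1.0125+0.6600+0.0800 ≈ 2.2025 m = S ✓

v_R_max = 9/4 m/s = 2.2500 m/s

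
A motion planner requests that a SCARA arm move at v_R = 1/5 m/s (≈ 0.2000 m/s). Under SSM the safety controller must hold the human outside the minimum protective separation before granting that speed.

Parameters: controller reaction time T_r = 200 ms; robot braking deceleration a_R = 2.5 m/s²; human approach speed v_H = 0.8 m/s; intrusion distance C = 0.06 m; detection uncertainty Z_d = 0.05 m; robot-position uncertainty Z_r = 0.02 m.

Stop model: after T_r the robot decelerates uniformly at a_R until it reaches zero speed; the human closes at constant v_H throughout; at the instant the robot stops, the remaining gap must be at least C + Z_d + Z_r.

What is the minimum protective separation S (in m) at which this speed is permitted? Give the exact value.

stop time T_s = (1/5)/(5/2) = 0.0800 s
reaction-phase robot travel = 0.2000·0.2000 = 0.0400 m
robot under decel: 0.2000²/(2·2.5000) = 0.0080 m
person approaches 0.8000·(0.2000+0.0800) = 0.2240 m
margins: 0.0600+0.0500+0.0200 = 0.1300 m
S_min ≈ 0.0400+0.0080+0.2240+0.1300  ⇒  S_min = 201/500 m

S_min = 201/500 m = 0.4020 m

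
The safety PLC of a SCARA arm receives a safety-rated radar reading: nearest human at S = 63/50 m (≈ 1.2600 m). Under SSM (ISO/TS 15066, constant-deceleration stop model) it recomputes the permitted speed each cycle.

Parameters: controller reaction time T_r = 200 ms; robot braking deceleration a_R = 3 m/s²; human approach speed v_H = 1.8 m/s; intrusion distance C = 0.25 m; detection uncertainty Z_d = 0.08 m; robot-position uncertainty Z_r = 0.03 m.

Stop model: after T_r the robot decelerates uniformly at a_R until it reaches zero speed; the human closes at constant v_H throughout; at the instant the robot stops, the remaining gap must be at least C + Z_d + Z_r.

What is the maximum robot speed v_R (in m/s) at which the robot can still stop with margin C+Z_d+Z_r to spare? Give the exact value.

v_R_max = 3/5 m/s = 0.6000 m/s

at the boundary: (1/6)·v² + (4/5)·v + (-27/50) = 0
  disc = (4/5)² − 4·(1/6)·(-27/50) = 1 ; √disc = 1
  v_R = (−(4/5) + 1) / (2·(1/6)) = 3/5 m/s
check:
stop time T_s = (3/5)/3 = 0.2000 s
robot covers v_R·T_r = 0.6000·0.2000 = 0.1200 m before braking
robot under decel: 0.6000²/(2·3.0000) = 0.0600 m
person approaches 1.8000·(0.2000+0.2000) = 0.7200 m
residual clearance needed = 0.2500+0.0800+0.0300 = 0.3600 m
sum ≈ 0.1200+0.0600+0.7200+0.3600 ≈ 1.2600 m = S ✓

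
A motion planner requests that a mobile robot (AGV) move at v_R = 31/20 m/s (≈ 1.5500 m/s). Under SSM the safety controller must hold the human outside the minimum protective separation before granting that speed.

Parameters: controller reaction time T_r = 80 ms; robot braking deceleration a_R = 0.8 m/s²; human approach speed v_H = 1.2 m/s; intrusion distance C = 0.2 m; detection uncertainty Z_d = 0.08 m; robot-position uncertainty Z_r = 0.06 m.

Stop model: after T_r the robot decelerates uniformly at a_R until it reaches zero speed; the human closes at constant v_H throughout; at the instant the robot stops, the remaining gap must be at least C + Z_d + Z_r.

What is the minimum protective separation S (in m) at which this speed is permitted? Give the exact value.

braking lasts T_s = (31/20)/(4/5) = 1.9375 s
reaction-phase robot travel = 1.5500·0.0800 = 0.1240 m
robot covers 1.5500·1.9375 − ½·0.8000·1.9375² = 1.5016 m while stopping
human closes 1.2000·2.0175 = 2.4210 m
residual clearance needed = 0.2000+0.0800+0.0600 = 0.3400 m
S_min ≈ 0.1240+1.5016+2.4210+0.3400  ⇒  S_min = 14037/3200 m

S_min = 14037/3200 m = 4.3866 m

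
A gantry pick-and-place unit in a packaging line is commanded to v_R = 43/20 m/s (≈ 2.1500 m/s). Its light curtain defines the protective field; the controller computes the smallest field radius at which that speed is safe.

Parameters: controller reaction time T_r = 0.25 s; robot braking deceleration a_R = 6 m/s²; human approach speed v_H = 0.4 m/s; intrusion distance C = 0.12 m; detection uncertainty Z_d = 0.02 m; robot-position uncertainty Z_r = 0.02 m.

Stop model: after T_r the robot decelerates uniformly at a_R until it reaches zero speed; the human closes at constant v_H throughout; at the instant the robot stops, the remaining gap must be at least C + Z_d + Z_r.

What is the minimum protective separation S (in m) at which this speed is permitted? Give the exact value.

T_s = v_R/a_R = (43/20)/6 = 0.3583 s
robot in T_r: 2.1500·0.2500 = 0.5375 m
robot covers 2.1500·0.3583 − ½·6.0000·0.3583² = 0.3852 m while stopping
person approaches 0.4000·(0.2500+0.3583) = 0.2433 m
margins: 0.1200+0.0200+0.0200 = 0.1600 m
S_min ≈ 0.5375+0.3852+0.2433+0.1600  ⇒  S_min = 1273/960 m

S_min = 1273/960 m = 1.3260 m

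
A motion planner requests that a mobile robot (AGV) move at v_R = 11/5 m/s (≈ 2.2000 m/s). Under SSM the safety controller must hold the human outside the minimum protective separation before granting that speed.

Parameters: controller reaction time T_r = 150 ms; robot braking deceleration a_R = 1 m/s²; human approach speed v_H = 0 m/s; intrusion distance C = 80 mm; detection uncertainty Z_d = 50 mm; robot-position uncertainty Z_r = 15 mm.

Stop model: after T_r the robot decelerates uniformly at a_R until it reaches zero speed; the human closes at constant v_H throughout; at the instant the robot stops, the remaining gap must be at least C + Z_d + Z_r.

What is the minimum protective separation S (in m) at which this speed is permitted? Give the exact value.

S_min = 579/200 m = 2.8950 m

T_s = v_R/a_R = (11/5)/1 = 2.2000 s
reaction-phase robot travel = 2.2000·0.1500 = 0.3300 m
robot under decel: 2.2000²/(2·1.0000) = 2.4200 m
human closes 0.0000·2.3500 = 0.0000 m
margins: 0.0800+0.0500+0.0150 = 0.1450 m
S_min ≈ 0.3300+2.4200+0.0000+0.1450  ⇒  S_min = 579/200 m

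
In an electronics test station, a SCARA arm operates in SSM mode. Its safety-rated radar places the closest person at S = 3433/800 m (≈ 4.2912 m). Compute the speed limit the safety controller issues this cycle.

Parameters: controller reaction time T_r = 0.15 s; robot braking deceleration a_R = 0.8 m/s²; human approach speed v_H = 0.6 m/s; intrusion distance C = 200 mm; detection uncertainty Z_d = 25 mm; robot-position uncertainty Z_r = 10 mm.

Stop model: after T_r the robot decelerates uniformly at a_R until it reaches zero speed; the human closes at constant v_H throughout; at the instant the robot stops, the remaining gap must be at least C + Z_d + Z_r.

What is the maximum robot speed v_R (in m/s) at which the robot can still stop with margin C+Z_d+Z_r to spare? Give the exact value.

v_R_max = 19/10 m/s = 1.9000 m/s

at the boundary: (5/8)·v² + (9/10)·v + (-3173/800) = 0
  disc = (9/10)² − 4·(5/8)·(-3173/800) = 17161/1600 ; √disc = 131/40
  v_R = (−(9/10) + 131/40) / (2·(5/8)) = 19/10 m/s
check:
braking lasts T_s = (19/10)/(4/5) = 2.3750 s
robot covers v_R·T_r = 1.9000·0.1500 = 0.2850 m before braking
braking distance = 1.9000²/(2·0.8000) = 2.2563 m
human closes 0.6000·2.5250 = 1.5150 m
margins: 0.2000+0.0250+0.0100 = 0.2350 m
sum ≈ 0.2850+2.2563+1.5150+0.2350 ≈ 4.2912 m = S ✓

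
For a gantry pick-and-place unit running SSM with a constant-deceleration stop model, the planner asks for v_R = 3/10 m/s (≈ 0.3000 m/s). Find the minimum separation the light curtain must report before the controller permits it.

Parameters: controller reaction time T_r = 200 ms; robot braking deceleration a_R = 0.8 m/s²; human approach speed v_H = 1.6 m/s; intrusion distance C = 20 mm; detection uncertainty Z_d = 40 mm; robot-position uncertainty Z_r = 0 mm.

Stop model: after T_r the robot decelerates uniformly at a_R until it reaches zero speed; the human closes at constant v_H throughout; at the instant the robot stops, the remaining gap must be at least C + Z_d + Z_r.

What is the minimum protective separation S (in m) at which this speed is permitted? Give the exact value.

S_min = 877/800 m = 1.0962 m

braking lasts T_s = (3/10)/(4/5) = 0.3750 s
robot in T_r: 0.3000·0.2000 = 0.0600 m
robot covers 0.3000·0.3750 − ½·0.8000·0.3750² = 0.0563 m while stopping
human over T_r+T_s: 1.6000·(0.2000+0.3750) = 0.9200 m
residual clearance needed = 0.0200+0.0400+0.0000 = 0.0600 m
S_min ≈ 0.0600+0.0563+0.9200+0.0600  ⇒  S_min = 877/800 m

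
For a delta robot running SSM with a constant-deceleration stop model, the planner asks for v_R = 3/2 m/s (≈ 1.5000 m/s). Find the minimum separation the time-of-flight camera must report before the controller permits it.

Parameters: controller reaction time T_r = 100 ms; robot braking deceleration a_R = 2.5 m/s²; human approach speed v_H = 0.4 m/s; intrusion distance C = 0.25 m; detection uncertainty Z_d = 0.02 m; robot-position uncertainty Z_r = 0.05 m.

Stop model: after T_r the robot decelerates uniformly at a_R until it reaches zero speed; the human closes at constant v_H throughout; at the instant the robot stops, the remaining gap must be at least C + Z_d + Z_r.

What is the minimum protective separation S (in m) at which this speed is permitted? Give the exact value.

stop time T_s = (3/2)/(5/2) = 0.6000 s
robot covers v_R·T_r = 1.5000·0.1000 = 0.1500 m before braking
braking distance = 1.5000²/(2·2.5000) = 0.4500 m
person approaches 0.4000·(0.1000+0.6000) = 0.2800 m
residual clearance needed = 0.2500+0.0200+0.0500 = 0.3200 m
S_min ≈ 0.1500+0.4500+0.2800+0.3200  ⇒  S_min = 6/5 m

S_min = 6/5 m = 1.2000 m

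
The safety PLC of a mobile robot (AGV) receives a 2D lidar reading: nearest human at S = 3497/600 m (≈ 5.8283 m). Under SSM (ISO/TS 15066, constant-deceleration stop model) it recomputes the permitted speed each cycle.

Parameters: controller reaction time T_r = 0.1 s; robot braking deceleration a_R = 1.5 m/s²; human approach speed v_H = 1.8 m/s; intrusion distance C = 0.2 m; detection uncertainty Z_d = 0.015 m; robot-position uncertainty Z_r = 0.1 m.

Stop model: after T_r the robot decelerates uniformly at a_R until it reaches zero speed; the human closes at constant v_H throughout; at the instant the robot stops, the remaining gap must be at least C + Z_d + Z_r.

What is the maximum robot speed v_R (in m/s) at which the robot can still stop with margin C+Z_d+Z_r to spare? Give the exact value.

collect terms ⇒ (1/3)·v_R² + (13/10)·v_R + (-16/3) = 0
  disc = (13/10)² − 4·(1/3)·(-16/3) = 7921/900 ; √disc = 89/30
  v_R = (−(13/10) + 89/30) / (2·(1/3)) = 5/2 m/s
check:
stop time T_s = (5/2)/(3/2) = 1.6667 s
robot covers v_R·T_r = 2.5000·0.1000 = 0.2500 m before braking
robot covers 2.5000·1.6667 − ½·1.5000·1.6667² = 2.0833 m while stopping
person approaches 1.8000·(0.1000+1.6667) = 3.1800 m
C+Z_d+Z_r = 0.2000+0.0150+0.1000 = 0.3150 m
sum ≈ 0.2500+2.0833+3.1800+0.3150 ≈ 5.8283 m = S ✓

v_R_max = 5/2 m/s = 2.5000 m/s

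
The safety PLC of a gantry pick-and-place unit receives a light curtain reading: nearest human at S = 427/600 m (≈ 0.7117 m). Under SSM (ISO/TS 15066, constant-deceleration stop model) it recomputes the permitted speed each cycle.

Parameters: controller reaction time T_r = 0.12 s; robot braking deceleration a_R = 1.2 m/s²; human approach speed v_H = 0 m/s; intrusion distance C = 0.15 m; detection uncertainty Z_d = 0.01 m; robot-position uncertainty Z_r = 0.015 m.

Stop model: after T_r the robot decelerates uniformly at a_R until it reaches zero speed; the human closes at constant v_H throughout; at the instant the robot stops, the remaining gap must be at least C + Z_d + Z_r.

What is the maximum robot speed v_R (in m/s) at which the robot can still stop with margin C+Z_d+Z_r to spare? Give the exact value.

v_R_max = 1 m/s = 1.0000 m/s

quadratic (5/12)·v² + (3/25)·v + (-161/300) = 0
  disc = (3/25)² − 4·(5/12)·(-161/300) = 20449/22500 ; √disc = 143/150
  v_R = (−(3/25) + 143/150) / (2·(5/12)) = 1 m/s
check:
stop time T_s = 1/(6/5) = 0.8333 s
robot covers v_R·T_r = 1.0000·0.1200 = 0.1200 m before braking
robot under decel: 1.0000²/(2·1.2000) = 0.4167 m
human closes 0.0000·0.9533 = 0.0000 m
margins: 0.1500+0.0100+0.0150 = 0.1750 m
sum ≈ 0.1200+0.4167+0.0000+0.1750 ≈ 0.7117 m = S ✓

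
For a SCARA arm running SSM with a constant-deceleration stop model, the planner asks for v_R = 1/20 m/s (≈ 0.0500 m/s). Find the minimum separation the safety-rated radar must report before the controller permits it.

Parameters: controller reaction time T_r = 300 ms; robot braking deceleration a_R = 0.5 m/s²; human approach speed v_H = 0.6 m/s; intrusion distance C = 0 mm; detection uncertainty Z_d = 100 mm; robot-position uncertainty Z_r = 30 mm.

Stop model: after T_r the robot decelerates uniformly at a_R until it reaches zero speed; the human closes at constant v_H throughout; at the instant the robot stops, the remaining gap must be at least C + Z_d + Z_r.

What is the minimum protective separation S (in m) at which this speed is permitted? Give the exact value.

S_min = 31/80 m = 0.3875 m

T_s = v_R/a_R = (1/20)/(1/2) = 0.1000 s
robot in T_r: 0.0500·0.3000 = 0.0150 m
robot under decel: 0.0500²/(2·0.5000) = 0.0025 m
person approaches 0.6000·(0.3000+0.1000) = 0.2400 m
residual clearance needed = 0.0000+0.1000+0.0300 = 0.1300 m
S_min ≈ 0.0150+0.0025+0.2400+0.1300  ⇒  S_min = 31/80 m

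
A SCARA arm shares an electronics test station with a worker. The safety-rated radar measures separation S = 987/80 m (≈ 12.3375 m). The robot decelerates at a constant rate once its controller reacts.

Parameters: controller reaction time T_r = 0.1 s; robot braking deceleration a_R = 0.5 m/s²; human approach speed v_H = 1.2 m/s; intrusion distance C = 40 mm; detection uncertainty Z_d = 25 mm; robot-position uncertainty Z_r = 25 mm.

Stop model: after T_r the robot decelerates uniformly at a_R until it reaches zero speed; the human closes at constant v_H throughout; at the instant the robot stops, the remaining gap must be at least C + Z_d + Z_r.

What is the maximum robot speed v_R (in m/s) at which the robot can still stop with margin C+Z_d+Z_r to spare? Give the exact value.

v_R_max = 49/20 m/s = 2.4500 m/s

collect terms ⇒ (1)·v_R² + (5/2)·v_R + (-4851/400) = 0
  disc = (5/2)² − 4·(1)·(-4851/400) = 1369/25 ; √disc = 37/5
  v_R = (−(5/2) + 37/5) / (2·(1)) = 49/20 m/s
check:
T_s = v_R/a_R = (49/20)/(1/2) = 4.9000 s
reaction-phase robot travel = 2.4500·0.1000 = 0.2450 m
robot covers 2.4500·4.9000 − ½·0.5000·4.9000² = 6.0025 m while stopping
human closes 1.2000·5.0000 = 6.0000 m
residual clearance needed = 0.0400+0.0250+0.0250 = 0.0900 m
sum ≈ 0.2450+6.0025+6.0000+0.0900 ≈ 12.3375 m = S ✓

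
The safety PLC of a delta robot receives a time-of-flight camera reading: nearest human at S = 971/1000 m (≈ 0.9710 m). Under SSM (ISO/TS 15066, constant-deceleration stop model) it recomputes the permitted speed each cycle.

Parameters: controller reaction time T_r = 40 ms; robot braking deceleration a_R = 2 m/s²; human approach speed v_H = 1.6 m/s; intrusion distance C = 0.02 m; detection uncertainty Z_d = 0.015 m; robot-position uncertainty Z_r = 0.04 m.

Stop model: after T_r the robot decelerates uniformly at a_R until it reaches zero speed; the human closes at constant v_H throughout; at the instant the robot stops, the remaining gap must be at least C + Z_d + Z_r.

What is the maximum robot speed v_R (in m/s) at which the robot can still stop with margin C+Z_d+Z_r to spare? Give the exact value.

v_R_max = 4/5 m/s = 0.8000 m/s

at the boundary: (1/4)·v² + (21/25)·v + (-104/125) = 0
  disc = (21/25)² − 4·(1/4)·(-104/125) = 961/625 ; √disc = 31/25
  v_R = (−(21/25) + 31/25) / (2·(1/4)) = 4/5 m/s
check:
stop time T_s = (4/5)/2 = 0.4000 s
robot covers v_R·T_r = 0.8000·0.0400 = 0.0320 m before braking
braking distance = 0.8000²/(2·2.0000) = 0.1600 m
human closes 1.6000·0.4400 = 0.7040 m
residual clearance needed = 0.0200+0.0150+0.0400 = 0.0750 m
sum ≈ 0.0320+0.1600+0.7040+0.0750 ≈ 0.9710 m = S ✓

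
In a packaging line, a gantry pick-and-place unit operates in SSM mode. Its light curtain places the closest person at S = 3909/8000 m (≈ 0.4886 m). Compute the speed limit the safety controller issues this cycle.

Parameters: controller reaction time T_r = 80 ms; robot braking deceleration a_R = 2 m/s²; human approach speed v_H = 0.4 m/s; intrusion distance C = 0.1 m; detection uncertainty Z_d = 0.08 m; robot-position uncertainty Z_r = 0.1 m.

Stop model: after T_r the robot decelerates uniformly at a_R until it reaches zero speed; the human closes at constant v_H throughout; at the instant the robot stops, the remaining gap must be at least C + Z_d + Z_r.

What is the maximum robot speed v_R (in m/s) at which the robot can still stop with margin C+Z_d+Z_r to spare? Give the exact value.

v_R_max = 9/20 m/s = 0.4500 m/s

collect terms ⇒ (1/4)·v_R² + (7/25)·v_R + (-1413/8000) = 0
  disc = (7/25)² − 4·(1/4)·(-1413/8000) = 10201/40000 ; √disc = 101/200
  v_R = (−(7/25) + 101/200) / (2·(1/4)) = 9/20 m/s
check:
T_s = v_R/a_R = (9/20)/2 = 0.2250 s
reaction-phase robot travel = 0.4500·0.0800 = 0.0360 m
robot covers 0.4500·0.2250 − ½·2.0000·0.2250² = 0.0506 m while stopping
human over T_r+T_s: 0.4000·(0.0800+0.2250) = 0.1220 m
margins: 0.1000+0.0800+0.1000 = 0.2800 m
sum ≈ 0.0360+0.0506+0.1220+0.2800 ≈ 0.4886 m = S ✓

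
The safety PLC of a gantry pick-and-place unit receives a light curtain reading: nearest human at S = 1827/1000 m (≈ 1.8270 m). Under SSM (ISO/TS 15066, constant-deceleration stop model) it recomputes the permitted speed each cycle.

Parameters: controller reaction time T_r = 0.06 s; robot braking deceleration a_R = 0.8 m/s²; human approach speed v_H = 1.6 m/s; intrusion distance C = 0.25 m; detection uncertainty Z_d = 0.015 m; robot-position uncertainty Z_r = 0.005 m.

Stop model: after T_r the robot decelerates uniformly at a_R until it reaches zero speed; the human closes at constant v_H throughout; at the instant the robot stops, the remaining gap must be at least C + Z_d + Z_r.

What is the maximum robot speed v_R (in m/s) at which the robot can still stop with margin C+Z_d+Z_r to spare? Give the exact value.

v_R_max = 3/5 m/s = 0.6000 m/s

collect terms ⇒ (5/8)·v_R² + (103/50)·v_R + (-1461/1000) = 0
  disc = (103/50)² − 4·(5/8)·(-1461/1000) = 78961/10000 ; √disc = 281/100
  v_R = (−(103/50) + 281/100) / (2·(5/8)) = 3/5 m/s
check:
stop time T_s = (3/5)/(4/5) = 0.7500 s
reaction-phase robot travel = 0.6000·0.0600 = 0.0360 m
robot under decel: 0.6000²/(2·0.8000) = 0.2250 m
human over T_r+T_s: 1.6000·(0.0600+0.7500) = 1.2960 m
margins: 0.2500+0.0150+0.0050 = 0.2700 m
sum ≈ 0.0360+0.2250+1.2960+0.2700 ≈ 1.8270 m = S ✓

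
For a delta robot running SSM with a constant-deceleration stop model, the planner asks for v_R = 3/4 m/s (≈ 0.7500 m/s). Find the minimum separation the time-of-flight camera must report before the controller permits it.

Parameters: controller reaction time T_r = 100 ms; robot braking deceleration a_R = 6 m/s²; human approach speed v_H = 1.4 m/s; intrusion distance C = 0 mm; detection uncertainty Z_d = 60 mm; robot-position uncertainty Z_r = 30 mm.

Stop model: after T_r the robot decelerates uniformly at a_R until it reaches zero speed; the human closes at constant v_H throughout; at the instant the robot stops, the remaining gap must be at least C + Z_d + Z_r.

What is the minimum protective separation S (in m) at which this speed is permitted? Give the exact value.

S_min = 843/1600 m = 0.5269 m

stop time T_s = (3/4)/6 = 0.1250 s
robot in T_r: 0.7500·0.1000 = 0.0750 m
robot covers 0.7500·0.1250 − ½·6.0000·0.1250² = 0.0469 m while stopping
human closes 1.4000·0.2250 = 0.3150 m
C+Z_d+Z_r = 0.0000+0.0600+0.0300 = 0.0900 m
S_min ≈ 0.0750+0.0469+0.3150+0.0900  ⇒  S_min = 843/1600 m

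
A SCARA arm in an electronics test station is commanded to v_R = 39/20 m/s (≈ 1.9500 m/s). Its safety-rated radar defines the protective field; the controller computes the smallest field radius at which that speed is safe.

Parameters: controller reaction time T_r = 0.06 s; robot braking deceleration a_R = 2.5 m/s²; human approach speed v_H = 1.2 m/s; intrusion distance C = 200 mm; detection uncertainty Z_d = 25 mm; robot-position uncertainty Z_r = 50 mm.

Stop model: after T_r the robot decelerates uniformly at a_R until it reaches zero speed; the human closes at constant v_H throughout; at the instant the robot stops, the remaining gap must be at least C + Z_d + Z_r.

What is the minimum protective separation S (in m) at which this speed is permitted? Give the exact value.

T_s = v_R/a_R = (39/20)/(5/2) = 0.7800 s
robot covers v_R·T_r = 1.9500·0.0600 = 0.1170 m before braking
robot under decel: 1.9500²/(2·2.5000) = 0.7605 m
human over T_r+T_s: 1.2000·(0.0600+0.7800) = 1.0080 m
residual clearance needed = 0.2000+0.0250+0.0500 = 0.2750 m
S_min ≈ 0.1170+0.7605+1.0080+0.2750  ⇒  S_min = 4321/2000 m

S_min = 4321/2000 m = 2.1605 m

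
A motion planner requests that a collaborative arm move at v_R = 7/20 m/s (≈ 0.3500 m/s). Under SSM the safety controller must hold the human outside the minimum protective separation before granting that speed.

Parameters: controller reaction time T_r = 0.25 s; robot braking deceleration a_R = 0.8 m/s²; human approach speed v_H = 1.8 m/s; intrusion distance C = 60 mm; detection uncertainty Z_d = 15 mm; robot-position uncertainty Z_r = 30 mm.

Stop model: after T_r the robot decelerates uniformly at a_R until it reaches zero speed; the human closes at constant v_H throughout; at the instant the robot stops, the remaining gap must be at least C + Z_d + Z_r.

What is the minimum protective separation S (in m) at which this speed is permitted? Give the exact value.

S_min = 4821/3200 m = 1.5066 m

stop time T_s = (7/20)/(4/5) = 0.4375 s
robot covers v_R·T_r = 0.3500·0.2500 = 0.0875 m before braking
robot under decel: 0.3500²/(2·0.8000) = 0.0766 m
human over T_r+T_s: 1.8000·(0.2500+0.4375) = 1.2375 m
margins: 0.0600+0.0150+0.0300 = 0.1050 m
S_min ≈ 0.0875+0.0766+1.2375+0.1050  ⇒  S_min = 4821/3200 m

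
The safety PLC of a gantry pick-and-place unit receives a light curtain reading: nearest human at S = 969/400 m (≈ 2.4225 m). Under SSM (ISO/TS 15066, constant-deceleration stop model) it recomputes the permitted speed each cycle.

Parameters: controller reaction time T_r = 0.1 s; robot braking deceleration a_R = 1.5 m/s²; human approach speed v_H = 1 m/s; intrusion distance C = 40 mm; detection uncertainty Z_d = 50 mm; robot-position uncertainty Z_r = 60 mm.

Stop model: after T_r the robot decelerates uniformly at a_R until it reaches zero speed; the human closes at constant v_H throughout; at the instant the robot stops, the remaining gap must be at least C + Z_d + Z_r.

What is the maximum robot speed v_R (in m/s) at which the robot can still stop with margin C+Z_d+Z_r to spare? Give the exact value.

v_R_max = 33/20 m/s = 1.6500 m/s

collect terms ⇒ (1/3)·v_R² + (23/30)·v_R + (-869/400) = 0
  disc = (23/30)² − 4·(1/3)·(-869/400) = 784/225 ; √disc = 28/15
  v_R = (−(23/30) + 28/15) / (2·(1/3)) = 33/20 m/s
check:
T_s = v_R/a_R = (33/20)/(3/2) = 1.1000 s
robot in T_r: 1.6500·0.1000 = 0.1650 m
braking distance = 1.6500²/(2·1.5000) = 0.9075 m
human over T_r+T_s: 1.0000·(0.1000+1.1000) = 1.2000 m
margins: 0.0400+0.0500+0.0600 = 0.1500 m
sum ≈ 0.1650+0.9075+1.2000+0.1500 ≈ 2.4225 m = S ✓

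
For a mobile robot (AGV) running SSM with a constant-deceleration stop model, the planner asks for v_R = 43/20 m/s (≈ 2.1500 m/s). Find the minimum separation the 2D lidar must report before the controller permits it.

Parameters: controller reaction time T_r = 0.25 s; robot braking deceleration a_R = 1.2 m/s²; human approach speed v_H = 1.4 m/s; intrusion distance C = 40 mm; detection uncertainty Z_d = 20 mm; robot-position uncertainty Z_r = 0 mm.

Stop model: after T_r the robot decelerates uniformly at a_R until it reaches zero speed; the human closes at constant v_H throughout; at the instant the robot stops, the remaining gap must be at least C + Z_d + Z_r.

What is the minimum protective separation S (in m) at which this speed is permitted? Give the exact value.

stop time T_s = (43/20)/(6/5) = 1.7917 s
robot covers v_R·T_r = 2.1500·0.2500 = 0.5375 m before braking
robot covers 2.1500·1.7917 − ½·1.2000·1.7917² = 1.9260 m while stopping
person approaches 1.4000·(0.2500+1.7917) = 2.8583 m
margins: 0.0400+0.0200+0.0000 = 0.0600 m
S_min ≈ 0.5375+1.9260+2.8583+0.0600  ⇒  S_min = 8611/1600 m

S_min = 8611/1600 m = 5.3819 m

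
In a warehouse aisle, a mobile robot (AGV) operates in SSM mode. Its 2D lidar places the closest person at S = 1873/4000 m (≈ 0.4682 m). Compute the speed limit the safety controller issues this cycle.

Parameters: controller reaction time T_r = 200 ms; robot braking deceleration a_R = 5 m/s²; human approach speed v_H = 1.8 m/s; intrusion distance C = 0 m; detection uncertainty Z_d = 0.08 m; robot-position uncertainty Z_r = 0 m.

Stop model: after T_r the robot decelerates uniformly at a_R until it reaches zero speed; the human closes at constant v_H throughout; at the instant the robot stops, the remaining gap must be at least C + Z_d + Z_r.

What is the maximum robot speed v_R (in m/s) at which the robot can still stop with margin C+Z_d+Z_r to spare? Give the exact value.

v_R_max = 1/20 m/s = 0.0500 m/s

collect terms ⇒ (1/10)·v_R² + (14/25)·v_R + (-113/4000) = 0
  disc = (14/25)² − 4·(1/10)·(-113/4000) = 3249/10000 ; √disc = 57/100
  v_R = (−(14/25) + 57/100) / (2·(1/10)) = 1/20 m/s
check:
braking lasts T_s = (1/20)/5 = 0.0100 s
reaction-phase robot travel = 0.0500·0.2000 = 0.0100 m
braking distance = 0.0500²/(2·5.0000) = 0.0003 m
human closes 1.8000·0.2100 = 0.3780 m
residual clearance needed = 0.0000+0.0800+0.0000 = 0.0800 m
sum ≈ 0.0100+0.0003+0.3780+0.0800 ≈ 0.4682 m = S ✓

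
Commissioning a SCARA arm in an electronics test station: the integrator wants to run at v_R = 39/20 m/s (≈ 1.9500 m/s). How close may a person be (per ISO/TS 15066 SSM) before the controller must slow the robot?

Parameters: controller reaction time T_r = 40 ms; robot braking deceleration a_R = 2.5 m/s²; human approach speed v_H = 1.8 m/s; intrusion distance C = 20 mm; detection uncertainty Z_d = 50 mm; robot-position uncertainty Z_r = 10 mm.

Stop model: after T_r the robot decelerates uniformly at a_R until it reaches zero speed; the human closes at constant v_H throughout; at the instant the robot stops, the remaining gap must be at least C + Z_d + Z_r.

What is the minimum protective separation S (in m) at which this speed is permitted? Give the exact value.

stop time T_s = (39/20)/(5/2) = 0.7800 s
robot in T_r: 1.9500·0.0400 = 0.0780 m
robot under decel: 1.9500²/(2·2.5000) = 0.7605 m
human over T_r+T_s: 1.8000·(0.0400+0.7800) = 1.4760 m
margins: 0.0200+0.0500+0.0100 = 0.0800 m
S_min ≈ 0.0780+0.7605+1.4760+0.0800  ⇒  S_min = 4789/2000 m

S_min = 4789/2000 m = 2.3945 m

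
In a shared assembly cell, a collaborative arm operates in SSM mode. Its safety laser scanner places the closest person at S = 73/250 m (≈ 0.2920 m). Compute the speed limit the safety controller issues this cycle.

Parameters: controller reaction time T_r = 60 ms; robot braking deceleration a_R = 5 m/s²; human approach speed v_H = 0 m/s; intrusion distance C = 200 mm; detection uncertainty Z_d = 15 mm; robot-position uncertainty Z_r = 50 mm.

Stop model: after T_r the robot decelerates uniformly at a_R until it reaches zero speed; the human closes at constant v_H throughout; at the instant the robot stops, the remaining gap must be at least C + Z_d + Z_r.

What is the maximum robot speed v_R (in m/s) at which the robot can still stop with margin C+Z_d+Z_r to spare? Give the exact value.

quadratic (1/10)·v² + (3/50)·v + (-27/1000) = 0
  disc = (3/50)² − 4·(1/10)·(-27/1000) = 9/625 ; √disc = 3/25
  v_R = (−(3/50) + 3/25) / (2·(1/10)) = 3/10 m/s
check:
stop time T_s = (3/10)/5 = 0.0600 s
robot covers v_R·T_r = 0.3000·0.0600 = 0.0180 m before braking
robot covers 0.3000·0.0600 − ½·5.0000·0.0600² = 0.0090 m while stopping
person approaches 0.0000·(0.0600+0.0600) = 0.0000 m
margins: 0.2000+0.0150+0.0500 = 0.2650 m
sum ≈ 0.0180+0.0090+0.0000+0.2650 ≈ 0.2920 m = S ✓

v_R_max = 3/10 m/s = 0.3000 m/s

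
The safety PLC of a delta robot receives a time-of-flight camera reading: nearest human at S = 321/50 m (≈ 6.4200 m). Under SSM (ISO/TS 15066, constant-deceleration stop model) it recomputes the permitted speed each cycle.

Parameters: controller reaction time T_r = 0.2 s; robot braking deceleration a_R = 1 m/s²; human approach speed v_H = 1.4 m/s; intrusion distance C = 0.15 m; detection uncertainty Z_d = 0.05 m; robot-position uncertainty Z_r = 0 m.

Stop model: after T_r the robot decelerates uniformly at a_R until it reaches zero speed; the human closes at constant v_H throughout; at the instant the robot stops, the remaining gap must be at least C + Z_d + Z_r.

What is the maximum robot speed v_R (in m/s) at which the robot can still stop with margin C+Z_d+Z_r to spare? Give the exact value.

collect terms ⇒ (1/2)·v_R² + (8/5)·v_R + (-297/50) = 0
  disc = (8/5)² − 4·(1/2)·(-297/50) = 361/25 ; √disc = 19/5
  v_R = (−(8/5) + 19/5) / (2·(1/2)) = 11/5 m/s
check:
T_s = v_R/a_R = (11/5)/1 = 2.2000 s
reaction-phase robot travel = 2.2000·0.2000 = 0.4400 m
braking distance = 2.2000²/(2·1.0000) = 2.4200 m
human over T_r+T_s: 1.4000·(0.2000+2.2000) = 3.3600 m
C+Z_d+Z_r = 0.1500+0.0500+0.0000 = 0.2000 m
sum ≈ 0.4400+2.4200+3.3600+0.2000 ≈ 6.4200 m = S ✓

v_R_max = 11/5 m/s = 2.2000 m/s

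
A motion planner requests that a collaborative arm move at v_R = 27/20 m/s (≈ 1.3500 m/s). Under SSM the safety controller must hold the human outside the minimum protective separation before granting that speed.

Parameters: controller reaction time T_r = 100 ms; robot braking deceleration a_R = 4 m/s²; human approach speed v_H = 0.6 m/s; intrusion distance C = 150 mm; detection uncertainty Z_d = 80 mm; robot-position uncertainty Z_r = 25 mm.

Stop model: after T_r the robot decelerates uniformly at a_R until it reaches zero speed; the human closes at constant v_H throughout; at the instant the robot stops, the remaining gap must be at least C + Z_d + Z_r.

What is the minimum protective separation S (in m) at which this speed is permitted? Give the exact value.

T_s = v_R/a_R = (27/20)/4 = 0.3375 s
robot in T_r: 1.3500·0.1000 = 0.1350 m
robot covers 1.3500·0.3375 − ½·4.0000·0.3375² = 0.2278 m while stopping
human closes 0.6000·0.4375 = 0.2625 m
C+Z_d+Z_r = 0.1500+0.0800+0.0250 = 0.2550 m
S_min ≈ 0.1350+0.2278+0.2625+0.2550  ⇒  S_min = 2817/3200 m

S_min = 2817/3200 m = 0.8803 m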